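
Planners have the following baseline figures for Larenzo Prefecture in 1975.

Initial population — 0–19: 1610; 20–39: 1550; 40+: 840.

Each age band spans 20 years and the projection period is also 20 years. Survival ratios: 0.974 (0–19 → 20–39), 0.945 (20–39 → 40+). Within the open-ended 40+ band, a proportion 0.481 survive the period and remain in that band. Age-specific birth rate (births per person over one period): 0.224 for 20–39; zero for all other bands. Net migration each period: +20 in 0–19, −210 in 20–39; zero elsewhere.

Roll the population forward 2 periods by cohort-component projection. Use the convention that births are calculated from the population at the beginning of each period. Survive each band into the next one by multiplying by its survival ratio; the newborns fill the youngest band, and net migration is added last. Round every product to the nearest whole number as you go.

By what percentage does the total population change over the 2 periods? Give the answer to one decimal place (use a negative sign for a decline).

-33.7

— Period 1 —
Births: 1550 × 0.224 = 347
20–39: 1610 × 0.974 = 1568
40+: 1550 × 0.945 + 840 × 0.481 = 1465 + 404 = 1869
Net migration: 0–19 + 20 → 367; 20–39 − 210 → 1358
Giving 367 / 1358 / 1869.
— Period 2 —
Births: 1358 × 0.224 = 304
20–39: 367 × 0.974 = 357
40+: 1358 × 0.945 + 1869 × 0.481 = 1283 + 899 = 2182
Net migration: 0–19 + 20 → 324; 20–39 − 210 → 147
Giving 324 / 147 / 2182.
Total: 4000 → 2653; change = -1347; percentage change = -33.7%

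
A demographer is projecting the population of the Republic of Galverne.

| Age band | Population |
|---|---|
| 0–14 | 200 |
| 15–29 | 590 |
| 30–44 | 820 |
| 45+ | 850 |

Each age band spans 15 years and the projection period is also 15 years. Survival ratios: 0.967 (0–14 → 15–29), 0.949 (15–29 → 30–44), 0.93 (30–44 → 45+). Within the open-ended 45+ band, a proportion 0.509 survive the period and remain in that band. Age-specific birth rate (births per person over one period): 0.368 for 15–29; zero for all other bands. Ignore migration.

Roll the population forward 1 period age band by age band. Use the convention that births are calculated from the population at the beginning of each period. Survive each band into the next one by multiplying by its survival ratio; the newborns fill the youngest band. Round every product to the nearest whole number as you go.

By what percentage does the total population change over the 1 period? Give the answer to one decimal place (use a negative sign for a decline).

-12.0

After projecting period 1:
Births: 590 × 0.368 = 217
15–29: 200 × 0.967 = 193
30–44: 590 × 0.949 = 560
45+: 820 × 0.93 + 850 × 0.509 = 763 + 433 = 1196
End of period: [217, 193, 560, 1196]
Total: 2460 → 2166; change = -294; percentage change = -12.0%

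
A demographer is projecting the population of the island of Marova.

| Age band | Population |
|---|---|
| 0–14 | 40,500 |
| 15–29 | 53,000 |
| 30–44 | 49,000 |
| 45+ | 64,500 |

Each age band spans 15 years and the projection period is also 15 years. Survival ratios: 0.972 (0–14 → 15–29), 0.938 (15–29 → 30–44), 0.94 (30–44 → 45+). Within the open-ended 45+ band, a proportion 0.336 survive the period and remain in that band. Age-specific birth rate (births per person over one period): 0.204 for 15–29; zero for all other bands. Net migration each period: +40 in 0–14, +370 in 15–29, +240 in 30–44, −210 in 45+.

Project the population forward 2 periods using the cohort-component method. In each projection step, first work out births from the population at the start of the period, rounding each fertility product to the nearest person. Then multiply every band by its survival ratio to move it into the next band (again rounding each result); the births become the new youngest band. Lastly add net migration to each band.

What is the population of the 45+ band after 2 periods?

69434

Call the bands 1 to 4, youngest first.
[period 1]
Births: 53000 × 0.204 = 10812
Band 2: 40500 × 0.972 = 39366
Band 3: 53000 × 0.938 = 49714
Band 4: 49000 × 0.94 + 64500 × 0.336 = 46060 + 21672 = 67732
Net migration: Band 1 + 40 → 10852; Band 2 + 370 → 39736; Band 3 + 240 → 49954; Band 4 − 210 → 67522
End of period: [10852, 39736, 49954, 67522]
[period 2]
Births: 39736 × 0.204 = 8106
Band 2: 10852 × 0.972 = 10548
Band 3: 39736 × 0.938 = 37272
Band 4: 49954 × 0.94 + 67522 × 0.336 = 46957 + 22687 = 69644
Net migration: Band 1 + 40 → 8146; Band 2 + 370 → 10918; Band 3 + 240 → 37512; Band 4 − 210 → 69434
End of period: [8146, 10918, 37512, 69434]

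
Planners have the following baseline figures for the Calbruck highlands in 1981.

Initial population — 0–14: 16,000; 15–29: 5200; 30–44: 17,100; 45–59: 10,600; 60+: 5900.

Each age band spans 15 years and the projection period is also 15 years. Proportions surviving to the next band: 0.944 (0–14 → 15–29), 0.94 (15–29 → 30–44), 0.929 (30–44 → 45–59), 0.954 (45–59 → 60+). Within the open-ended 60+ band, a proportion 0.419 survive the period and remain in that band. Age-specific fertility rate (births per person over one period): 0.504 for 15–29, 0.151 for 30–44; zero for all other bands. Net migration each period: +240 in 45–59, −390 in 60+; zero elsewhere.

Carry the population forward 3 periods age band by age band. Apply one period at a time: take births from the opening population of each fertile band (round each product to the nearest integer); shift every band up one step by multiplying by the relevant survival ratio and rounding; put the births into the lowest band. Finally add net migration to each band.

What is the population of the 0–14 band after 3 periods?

Let band 1 be 0–14 through band 5 = 60+.
— Period 1 —
Births: 5200 × 0.504 = 2621, 17100 × 0.151 = 2582 → total 5203
Band 2: 16000 × 0.944 = 15104
Band 3: 5200 × 0.94 = 4888
Band 4: 17100 × 0.929 = 15886
Band 5: 10600 × 0.954 + 5900 × 0.419 = 10112 + 2472 = 12584
Net migration: Band 4 + 240 → 16126; Band 5 − 390 → 12194
→ [5203, 15104, 4888, 16126, 12194]
— Period 2 —
Births: 15104 × 0.504 = 7612, 4888 × 0.151 = 738 → total 8350
Band 2: 5203 × 0.944 = 4912
Band 3: 15104 × 0.94 = 14198
Band 4: 4888 × 0.929 = 4541
Band 5: 16126 × 0.954 + 12194 × 0.419 = 15384 + 5109 = 20493
Net migration: Band 4 + 240 → 4781; Band 5 − 390 → 20103
→ [8350, 4912, 14198, 4781, 20103]
— Period 3 —
Births: 4912 × 0.504 = 2476, 14198 × 0.151 = 2144 → total 4620
Band 2: 8350 × 0.944 = 7882
Band 3: 4912 × 0.94 = 4617
Band 4: 14198 × 0.929 = 13190
Band 5: 4781 × 0.954 + 20103 × 0.419 = 4561 + 8423 = 12984
Net migration: Band 4 + 240 → 13430; Band 5 − 390 → 12594
→ [4620, 7882, 4617, 13430, 12594]

4620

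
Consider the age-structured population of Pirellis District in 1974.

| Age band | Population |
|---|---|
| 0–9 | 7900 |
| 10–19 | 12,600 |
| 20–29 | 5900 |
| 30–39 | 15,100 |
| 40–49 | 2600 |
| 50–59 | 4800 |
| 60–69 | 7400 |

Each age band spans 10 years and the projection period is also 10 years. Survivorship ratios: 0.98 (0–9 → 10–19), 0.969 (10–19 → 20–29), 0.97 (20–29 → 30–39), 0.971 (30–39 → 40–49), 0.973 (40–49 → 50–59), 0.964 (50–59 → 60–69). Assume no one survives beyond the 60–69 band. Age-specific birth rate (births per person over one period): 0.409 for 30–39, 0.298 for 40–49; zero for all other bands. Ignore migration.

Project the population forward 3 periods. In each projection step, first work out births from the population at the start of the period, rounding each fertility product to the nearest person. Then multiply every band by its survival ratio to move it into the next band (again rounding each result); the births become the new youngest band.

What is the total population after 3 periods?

57613

Numbering the bands 1..7 from youngest to oldest:
Period 1:
Births: 15100 × 0.409 = 6176, 2600 × 0.298 = 775 → total 6951
Band 2: 7900 × 0.98 = 7742
Band 3: 12600 × 0.969 = 12209
Band 4: 5900 × 0.97 = 5723
Band 5: 15100 × 0.971 = 14662
Band 6: 2600 × 0.973 = 2530
Band 7: 4800 × 0.964 = 4627
Giving 6951 / 7742 / 12209 / 5723 / 14662 / 2530 / 4627.
Period 2:
Births: 5723 × 0.409 = 2341, 14662 × 0.298 = 4369 → total 6710
Band 2: 6951 × 0.98 = 6812
Band 3: 7742 × 0.969 = 7502
Band 4: 12209 × 0.97 = 11843
Band 5: 5723 × 0.971 = 5557
Band 6: 14662 × 0.973 = 14266
Band 7: 2530 × 0.964 = 2439
Giving 6710 / 6812 / 7502 / 11843 / 5557 / 14266 / 2439.
Period 3:
Births: 11843 × 0.409 = 4844, 5557 × 0.298 = 1656 → total 6500
Band 2: 6710 × 0.98 = 6576
Band 3: 6812 × 0.969 = 6601
Band 4: 7502 × 0.97 = 7277
Band 5: 11843 × 0.971 = 11500
Band 6: 5557 × 0.973 = 5407
Band 7: 14266 × 0.964 = 13752
Giving 6500 / 6576 / 6601 / 7277 / 11500 / 5407 / 13752.
Total after period 3: 6500 + 6576 + 6601 + 7277 + 11500 + 5407 + 13752 = 57613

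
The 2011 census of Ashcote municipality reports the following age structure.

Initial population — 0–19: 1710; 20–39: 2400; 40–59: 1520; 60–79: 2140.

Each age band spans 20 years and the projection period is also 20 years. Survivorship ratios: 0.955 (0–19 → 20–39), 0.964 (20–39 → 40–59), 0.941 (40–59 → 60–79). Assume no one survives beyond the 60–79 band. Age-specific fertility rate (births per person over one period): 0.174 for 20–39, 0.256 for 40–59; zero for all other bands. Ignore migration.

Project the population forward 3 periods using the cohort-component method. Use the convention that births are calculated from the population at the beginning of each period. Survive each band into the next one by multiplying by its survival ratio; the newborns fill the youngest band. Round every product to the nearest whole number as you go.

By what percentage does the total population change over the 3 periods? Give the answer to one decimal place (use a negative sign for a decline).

-53.7

Period 1:
Births: 2400 × 0.174 = 418 ; 1520 × 0.256 = 389 ⇒ total 807
20–39: 1710 × 0.955 = 1633
40–59: 2400 × 0.964 = 2314
60–79: 1520 × 0.941 = 1430
Giving 807 / 1633 / 2314 / 1430.
Period 2:
Births: 1633 × 0.174 = 284 ; 2314 × 0.256 = 592 ⇒ total 876
20–39: 807 × 0.955 = 771
40–59: 1633 × 0.964 = 1574
60–79: 2314 × 0.941 = 2177
Giving 876 / 771 / 1574 / 2177.
Period 3:
Births: 771 × 0.174 = 134 ; 1574 × 0.256 = 403 ⇒ total 537
20–39: 876 × 0.955 = 837
40–59: 771 × 0.964 = 743
60–79: 1574 × 0.941 = 1481
Giving 537 / 837 / 743 / 1481.
Total: 7770 → 3598; change = -4172; percentage change = -53.7%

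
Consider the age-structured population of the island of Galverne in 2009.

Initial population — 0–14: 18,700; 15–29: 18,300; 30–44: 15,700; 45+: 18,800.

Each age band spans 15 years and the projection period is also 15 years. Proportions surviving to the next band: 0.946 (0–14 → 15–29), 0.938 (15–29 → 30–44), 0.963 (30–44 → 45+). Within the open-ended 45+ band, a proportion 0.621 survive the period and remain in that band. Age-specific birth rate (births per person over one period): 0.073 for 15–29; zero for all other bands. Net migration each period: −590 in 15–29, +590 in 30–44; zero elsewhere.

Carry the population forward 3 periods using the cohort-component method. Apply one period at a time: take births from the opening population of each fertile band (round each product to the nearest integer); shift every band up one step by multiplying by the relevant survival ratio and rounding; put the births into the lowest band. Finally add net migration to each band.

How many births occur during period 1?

1336

Call the bands 1 to 4, youngest first.
Period 1.
Births: 18300 × 0.073 = 1336
Band 2: 18700 × 0.946 = 17690
Band 3: 18300 × 0.938 = 17165
Band 4: 15700 × 0.963 + 18800 × 0.621 = 15119 + 11675 = 26794
Net migration: Band 2 − 590 → 17100; Band 3 + 590 → 17755
→ [1336, 17100, 17755, 26794]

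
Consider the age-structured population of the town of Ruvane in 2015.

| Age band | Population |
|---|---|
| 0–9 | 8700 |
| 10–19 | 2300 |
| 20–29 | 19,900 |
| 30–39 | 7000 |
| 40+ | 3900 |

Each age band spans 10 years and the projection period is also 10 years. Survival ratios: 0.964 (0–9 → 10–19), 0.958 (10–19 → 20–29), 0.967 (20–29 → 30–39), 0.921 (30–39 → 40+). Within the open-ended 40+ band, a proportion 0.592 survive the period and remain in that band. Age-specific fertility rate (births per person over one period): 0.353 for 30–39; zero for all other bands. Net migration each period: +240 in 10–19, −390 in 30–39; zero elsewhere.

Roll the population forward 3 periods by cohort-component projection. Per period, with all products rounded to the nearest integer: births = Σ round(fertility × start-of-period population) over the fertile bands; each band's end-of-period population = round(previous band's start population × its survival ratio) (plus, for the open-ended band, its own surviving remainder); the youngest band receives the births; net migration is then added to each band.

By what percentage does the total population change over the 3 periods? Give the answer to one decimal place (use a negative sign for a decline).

-22.6

Numbering the bands 1..5 from youngest to oldest:
Period 1:
Births: 7000 × 0.353 = 2471
Band 2: 8700 × 0.964 = 8387
Band 3: 2300 × 0.958 = 2203
Band 4: 19900 × 0.967 = 19243
Band 5: 7000 × 0.921 + 3900 × 0.592 = 6447 + 2309 = 8756
Net migration: Band 2 + 240 → 8627; Band 4 − 390 → 18853
→ [2471, 8627, 2203, 18853, 8756]
Period 2:
Births: 18853 × 0.353 = 6655
Band 2: 2471 × 0.964 = 2382
Band 3: 8627 × 0.958 = 8265
Band 4: 2203 × 0.967 = 2130
Band 5: 18853 × 0.921 + 8756 × 0.592 = 17364 + 5184 = 22548
Net migration: Band 2 + 240 → 2622; Band 4 − 390 → 1740
→ [6655, 2622, 8265, 1740, 22548]
Period 3:
Births: 1740 × 0.353 = 614
Band 2: 6655 × 0.964 = 6415
Band 3: 2622 × 0.958 = 2512
Band 4: 8265 × 0.967 = 7992
Band 5: 1740 × 0.921 + 22548 × 0.592 = 1603 + 13348 = 14951
Net migration: Band 2 + 240 → 6655; Band 4 − 390 → 7602
→ [614, 6655, 2512, 7602, 14951]
Total: 41800 → 32334; change = -9466; percentage change = -22.6%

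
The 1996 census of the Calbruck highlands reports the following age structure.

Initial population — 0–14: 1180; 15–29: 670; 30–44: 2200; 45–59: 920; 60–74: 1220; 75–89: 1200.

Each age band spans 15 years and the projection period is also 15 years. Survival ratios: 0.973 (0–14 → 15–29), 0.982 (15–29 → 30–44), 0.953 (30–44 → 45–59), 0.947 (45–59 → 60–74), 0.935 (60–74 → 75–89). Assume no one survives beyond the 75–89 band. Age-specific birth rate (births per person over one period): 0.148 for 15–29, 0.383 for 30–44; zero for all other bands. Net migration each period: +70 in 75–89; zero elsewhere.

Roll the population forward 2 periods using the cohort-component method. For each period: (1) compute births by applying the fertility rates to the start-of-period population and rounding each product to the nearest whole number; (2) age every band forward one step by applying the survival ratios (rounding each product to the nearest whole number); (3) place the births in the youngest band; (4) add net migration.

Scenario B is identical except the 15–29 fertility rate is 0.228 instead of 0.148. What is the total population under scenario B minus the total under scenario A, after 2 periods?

Call the bands 1 to 6, youngest first.
After projecting period 1:
Births: 670 × 0.148 = 99  |  2200 × 0.383 = 843 → 942
Band 2: 1180 × 0.973 = 1148
Band 3: 670 × 0.982 = 658
Band 4: 2200 × 0.953 = 2097
Band 5: 920 × 0.947 = 871
Band 6: 1220 × 0.935 = 1141
Net migration: Band 6 + 70 → 1211
Giving 942 / 1148 / 658 / 2097 / 871 / 1211.
After projecting period 2:
Births: 1148 × 0.148 = 170  |  658 × 0.383 = 252 → 422
Band 2: 942 × 0.973 = 917
Band 3: 1148 × 0.982 = 1127
Band 4: 658 × 0.953 = 627
Band 5: 2097 × 0.947 = 1986
Band 6: 871 × 0.935 = 814
Net migration: Band 6 + 70 → 884
Giving 422 / 917 / 1127 / 627 / 1986 / 884.
Scenario A total after 2 periods: 5963
Scenario B projection —
After projecting period 1:
Births: 670 × 0.228 = 153  |  2200 × 0.383 = 843 → 996
Band 2: 1180 × 0.973 = 1148
Band 3: 670 × 0.982 = 658
Band 4: 2200 × 0.953 = 2097
Band 5: 920 × 0.947 = 871
Band 6: 1220 × 0.935 = 1141
Net migration: Band 6 + 70 → 1211
Giving 996 / 1148 / 658 / 2097 / 871 / 1211.
After projecting period 2:
Births: 1148 × 0.228 = 262  |  658 × 0.383 = 252 → 514
Band 2: 996 × 0.973 = 969
Band 3: 1148 × 0.982 = 1127
Band 4: 658 × 0.953 = 627
Band 5: 2097 × 0.947 = 1986
Band 6: 871 × 0.935 = 814
Net migration: Band 6 + 70 → 884
Giving 514 / 969 / 1127 / 627 / 1986 / 884.
Scenario B total after 2 periods: 6107
Difference B − A = 6107 − 5963 = 144

144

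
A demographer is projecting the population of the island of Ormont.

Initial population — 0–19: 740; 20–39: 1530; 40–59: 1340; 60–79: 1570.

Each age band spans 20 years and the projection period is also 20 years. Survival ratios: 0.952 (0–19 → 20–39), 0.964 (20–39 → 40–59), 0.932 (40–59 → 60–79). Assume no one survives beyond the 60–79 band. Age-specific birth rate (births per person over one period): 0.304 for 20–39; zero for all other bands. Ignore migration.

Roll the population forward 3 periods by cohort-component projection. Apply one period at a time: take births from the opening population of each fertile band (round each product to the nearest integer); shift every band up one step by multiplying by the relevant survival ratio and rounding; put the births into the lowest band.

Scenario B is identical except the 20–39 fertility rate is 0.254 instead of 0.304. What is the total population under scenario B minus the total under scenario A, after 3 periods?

-145

Period 1:
Births: 1530 × 0.304 = 465
20–39: 740 × 0.952 = 704
40–59: 1530 × 0.964 = 1475
60–79: 1340 × 0.932 = 1249
→ [465, 704, 1475, 1249]
Period 2:
Births: 704 × 0.304 = 214
20–39: 465 × 0.952 = 443
40–59: 704 × 0.964 = 679
60–79: 1475 × 0.932 = 1375
→ [214, 443, 679, 1375]
Period 3:
Births: 443 × 0.304 = 135
20–39: 214 × 0.952 = 204
40–59: 443 × 0.964 = 427
60–79: 679 × 0.932 = 633
→ [135, 204, 427, 633]
Scenario A total after 3 periods: 1399
Scenario B projection —
Period 1:
Births: 1530 × 0.254 = 389
20–39: 740 × 0.952 = 704
40–59: 1530 × 0.964 = 1475
60–79: 1340 × 0.932 = 1249
→ [389, 704, 1475, 1249]
Period 2:
Births: 704 × 0.254 = 179
20–39: 389 × 0.952 = 370
40–59: 704 × 0.964 = 679
60–79: 1475 × 0.932 = 1375
→ [179, 370, 679, 1375]
Period 3:
Births: 370 × 0.254 = 94
20–39: 179 × 0.952 = 170
40–59: 370 × 0.964 = 357
60–79: 679 × 0.932 = 633
→ [94, 170, 357, 633]
Scenario B total after 3 periods: 1254
Difference B − A = 1254 − 1399 = -145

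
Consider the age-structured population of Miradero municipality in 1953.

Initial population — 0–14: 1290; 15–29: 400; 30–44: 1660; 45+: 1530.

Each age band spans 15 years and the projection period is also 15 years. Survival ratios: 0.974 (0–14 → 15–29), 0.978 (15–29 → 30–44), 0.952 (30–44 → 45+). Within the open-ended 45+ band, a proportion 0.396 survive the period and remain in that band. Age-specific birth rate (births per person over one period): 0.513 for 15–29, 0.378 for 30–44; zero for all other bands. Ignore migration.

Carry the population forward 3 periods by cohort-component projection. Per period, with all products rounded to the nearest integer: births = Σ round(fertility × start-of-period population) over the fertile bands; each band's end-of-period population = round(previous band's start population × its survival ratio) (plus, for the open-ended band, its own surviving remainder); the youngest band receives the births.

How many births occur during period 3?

880

Let band 1 be 0–14 through band 4 = 45+.
Period 1:
Births: 400 × 0.513 = 205 ; 1660 × 0.378 = 627 ⇒ total 832
Band 2: 1290 × 0.974 = 1256
Band 3: 400 × 0.978 = 391
Band 4: 1660 × 0.952 + 1530 × 0.396 = 1580 + 606 = 2186
→ [832, 1256, 391, 2186]
Period 2:
Births: 1256 × 0.513 = 644 ; 391 × 0.378 = 148 ⇒ total 792
Band 2: 832 × 0.974 = 810
Band 3: 1256 × 0.978 = 1228
Band 4: 391 × 0.952 + 2186 × 0.396 = 372 + 866 = 1238
→ [792, 810, 1228, 1238]
Period 3:
Births: 810 × 0.513 = 416 ; 1228 × 0.378 = 464 ⇒ total 880
Band 2: 792 × 0.974 = 771
Band 3: 810 × 0.978 = 792
Band 4: 1228 × 0.952 + 1238 × 0.396 = 1169 + 490 = 1659
→ [880, 771, 792, 1659]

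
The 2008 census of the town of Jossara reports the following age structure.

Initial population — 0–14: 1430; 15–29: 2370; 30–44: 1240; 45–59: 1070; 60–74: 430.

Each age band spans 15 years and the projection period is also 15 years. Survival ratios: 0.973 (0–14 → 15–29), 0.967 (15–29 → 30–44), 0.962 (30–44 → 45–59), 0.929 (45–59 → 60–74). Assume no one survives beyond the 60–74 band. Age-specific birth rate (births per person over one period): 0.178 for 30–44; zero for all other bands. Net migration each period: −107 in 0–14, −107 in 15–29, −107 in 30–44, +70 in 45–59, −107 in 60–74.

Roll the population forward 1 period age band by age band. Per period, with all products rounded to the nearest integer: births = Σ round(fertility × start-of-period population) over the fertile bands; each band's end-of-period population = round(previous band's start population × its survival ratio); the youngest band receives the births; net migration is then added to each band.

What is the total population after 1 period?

5733

Numbering the groups 1..5 from youngest to oldest:
Period 1.
Births: 1240 × 0.178 = 221
Group 2: 1430 × 0.973 = 1391
Group 3: 2370 × 0.967 = 2292
Group 4: 1240 × 0.962 = 1193
Group 5: 1070 × 0.929 = 994
Net migration: Group 1 − 107 → 114; Group 2 − 107 → 1284; Group 3 − 107 → 2185; Group 4 + 70 → 1263; Group 5 − 107 → 887
Population now: 0–14=114, 15–29=1284, 30–44=2185, 45–59=1263, 60–74=887
Total after period 1: 114 + 1284 + 2185 + 1263 + 887 = 5733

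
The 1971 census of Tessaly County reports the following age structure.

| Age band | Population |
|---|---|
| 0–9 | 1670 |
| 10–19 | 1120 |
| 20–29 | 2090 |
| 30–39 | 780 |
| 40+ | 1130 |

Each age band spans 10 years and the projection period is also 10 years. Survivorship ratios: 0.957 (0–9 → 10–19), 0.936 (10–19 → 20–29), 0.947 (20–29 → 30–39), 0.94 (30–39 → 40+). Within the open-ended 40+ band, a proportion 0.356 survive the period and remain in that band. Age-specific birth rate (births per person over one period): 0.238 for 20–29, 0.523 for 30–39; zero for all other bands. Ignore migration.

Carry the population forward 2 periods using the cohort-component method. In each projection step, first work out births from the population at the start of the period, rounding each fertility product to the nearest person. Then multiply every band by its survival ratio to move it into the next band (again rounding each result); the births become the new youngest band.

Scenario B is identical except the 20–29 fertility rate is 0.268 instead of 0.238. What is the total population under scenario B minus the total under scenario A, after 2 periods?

— Period 1 —
Births: 2090 × 0.238 = 497  |  780 × 0.523 = 408 → 905
10–19: 1670 × 0.957 = 1598
20–29: 1120 × 0.936 = 1048
30–39: 2090 × 0.947 = 1979
40+: 780 × 0.94 + 1130 × 0.356 = 733 + 402 = 1135
→ [905, 1598, 1048, 1979, 1135]
— Period 2 —
Births: 1048 × 0.238 = 249  |  1979 × 0.523 = 1035 → 1284
10–19: 905 × 0.957 = 866
20–29: 1598 × 0.936 = 1496
30–39: 1048 × 0.947 = 992
40+: 1979 × 0.94 + 1135 × 0.356 = 1860 + 404 = 2264
→ [1284, 866, 1496, 992, 2264]
Scenario A total after 2 periods: 6902
Scenario B projection —
— Period 1 —
Births: 2090 × 0.268 = 560  |  780 × 0.523 = 408 → 968
10–19: 1670 × 0.957 = 1598
20–29: 1120 × 0.936 = 1048
30–39: 2090 × 0.947 = 1979
40+: 780 × 0.94 + 1130 × 0.356 = 733 + 402 = 1135
→ [968, 1598, 1048, 1979, 1135]
— Period 2 —
Births: 1048 × 0.268 = 281  |  1979 × 0.523 = 1035 → 1316
10–19: 968 × 0.957 = 926
20–29: 1598 × 0.936 = 1496
30–39: 1048 × 0.947 = 992
40+: 1979 × 0.94 + 1135 × 0.356 = 1860 + 404 = 2264
→ [1316, 926, 1496, 992, 2264]
Scenario B total after 2 periods: 6994
Difference B − A = 6994 − 6902 = 92

92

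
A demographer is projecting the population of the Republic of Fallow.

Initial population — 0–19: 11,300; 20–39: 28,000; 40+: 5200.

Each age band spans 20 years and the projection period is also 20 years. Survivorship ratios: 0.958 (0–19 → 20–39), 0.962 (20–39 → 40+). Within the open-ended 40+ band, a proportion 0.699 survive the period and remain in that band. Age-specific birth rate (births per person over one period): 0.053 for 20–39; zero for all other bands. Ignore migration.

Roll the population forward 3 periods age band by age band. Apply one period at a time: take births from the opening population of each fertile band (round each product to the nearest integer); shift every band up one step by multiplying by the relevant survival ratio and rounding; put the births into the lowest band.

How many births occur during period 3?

Period 1:
Births: 28000 × 0.053 = 1484
20–39: 11300 × 0.958 = 10825
40+: 28000 × 0.962 + 5200 × 0.699 = 26936 + 3635 = 30571
End of period: [1484, 10825, 30571]
Period 2:
Births: 10825 × 0.053 = 574
20–39: 1484 × 0.958 = 1422
40+: 10825 × 0.962 + 30571 × 0.699 = 10414 + 21369 = 31783
End of period: [574, 1422, 31783]
Period 3:
Births: 1422 × 0.053 = 75
20–39: 574 × 0.958 = 550
40+: 1422 × 0.962 + 31783 × 0.699 = 1368 + 22216 = 23584
End of period: [75, 550, 23584]

75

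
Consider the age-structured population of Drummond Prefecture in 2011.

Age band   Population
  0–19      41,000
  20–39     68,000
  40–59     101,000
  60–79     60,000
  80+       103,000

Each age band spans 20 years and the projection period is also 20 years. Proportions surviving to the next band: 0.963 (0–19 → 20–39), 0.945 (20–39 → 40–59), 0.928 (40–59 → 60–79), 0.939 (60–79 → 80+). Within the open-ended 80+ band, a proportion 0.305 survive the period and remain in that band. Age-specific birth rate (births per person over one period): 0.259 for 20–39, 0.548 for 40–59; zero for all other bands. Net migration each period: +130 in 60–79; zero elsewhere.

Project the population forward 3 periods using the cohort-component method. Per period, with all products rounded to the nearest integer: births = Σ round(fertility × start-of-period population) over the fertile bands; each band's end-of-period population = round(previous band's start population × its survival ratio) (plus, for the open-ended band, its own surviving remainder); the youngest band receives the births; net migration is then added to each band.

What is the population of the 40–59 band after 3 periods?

Period 1:
Births: 68000 * 0.259 = 17612 ; 101000 * 0.548 = 55348 → 72960
20–39: 41000 * 0.963 = 39483
40–59: 68000 * 0.945 = 64260
60–79: 101000 * 0.928 = 93728
80+: 60000 * 0.939 + 103000 * 0.305 = 56340 + 31415 = 87755
Net migration: 60–79 + 130 → 93858
Population now: 0–19=72960, 20–39=39483, 40–59=64260, 60–79=93858, 80+=87755
Period 2:
Births: 39483 * 0.259 = 10226 ; 64260 * 0.548 = 35214 → 45440
20–39: 72960 * 0.963 = 70260
40–59: 39483 * 0.945 = 37311
60–79: 64260 * 0.928 = 59633
80+: 93858 * 0.939 + 87755 * 0.305 = 88133 + 26765 = 114898
Net migration: 60–79 + 130 → 59763
Population now: 0–19=45440, 20–39=70260, 40–59=37311, 60–79=59763, 80+=114898
Period 3:
Births: 70260 * 0.259 = 18197 ; 37311 * 0.548 = 20446 → 38643
20–39: 45440 * 0.963 = 43759
40–59: 70260 * 0.945 = 66396
60–79: 37311 * 0.928 = 34625
80+: 59763 * 0.939 + 114898 * 0.305 = 56117 + 35044 = 91161
Net migration: 60–79 + 130 → 34755
Population now: 0–19=38643, 20–39=43759, 40–59=66396, 60–79=34755, 80+=91161

66396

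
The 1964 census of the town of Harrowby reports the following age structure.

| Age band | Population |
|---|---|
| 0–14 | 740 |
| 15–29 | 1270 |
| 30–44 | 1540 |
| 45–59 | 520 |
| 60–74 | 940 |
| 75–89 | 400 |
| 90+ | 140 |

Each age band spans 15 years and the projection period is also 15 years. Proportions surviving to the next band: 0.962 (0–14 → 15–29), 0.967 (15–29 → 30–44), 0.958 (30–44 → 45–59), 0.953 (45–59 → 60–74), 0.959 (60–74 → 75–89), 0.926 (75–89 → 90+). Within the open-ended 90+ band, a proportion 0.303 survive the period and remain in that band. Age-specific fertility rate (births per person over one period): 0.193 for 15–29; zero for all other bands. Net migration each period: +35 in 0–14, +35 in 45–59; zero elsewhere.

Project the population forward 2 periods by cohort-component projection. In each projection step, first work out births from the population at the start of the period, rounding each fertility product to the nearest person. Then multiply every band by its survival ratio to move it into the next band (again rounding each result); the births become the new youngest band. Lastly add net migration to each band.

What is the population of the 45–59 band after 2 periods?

Call the bands 1 to 7, youngest first.
Period 1:
Births: 1270 × 0.193 = 245
Band 2: 740 × 0.962 = 712
Band 3: 1270 × 0.967 = 1228
Band 4: 1540 × 0.958 = 1475
Band 5: 520 × 0.953 = 496
Band 6: 940 × 0.959 = 901
Band 7: 400 × 0.926 + 140 × 0.303 = 370 + 42 = 412
Net migration: Band 1 + 35 → 280; Band 4 + 35 → 1510
→ [280, 712, 1228, 1510, 496, 901, 412]
Period 2:
Births: 712 × 0.193 = 137
Band 2: 280 × 0.962 = 269
Band 3: 712 × 0.967 = 689
Band 4: 1228 × 0.958 = 1176
Band 5: 1510 × 0.953 = 1439
Band 6: 496 × 0.959 = 476
Band 7: 901 × 0.926 + 412 × 0.303 = 834 + 125 = 959
Net migration: Band 1 + 35 → 172; Band 4 + 35 → 1211
→ [172, 269, 689, 1211, 1439, 476, 959]

1211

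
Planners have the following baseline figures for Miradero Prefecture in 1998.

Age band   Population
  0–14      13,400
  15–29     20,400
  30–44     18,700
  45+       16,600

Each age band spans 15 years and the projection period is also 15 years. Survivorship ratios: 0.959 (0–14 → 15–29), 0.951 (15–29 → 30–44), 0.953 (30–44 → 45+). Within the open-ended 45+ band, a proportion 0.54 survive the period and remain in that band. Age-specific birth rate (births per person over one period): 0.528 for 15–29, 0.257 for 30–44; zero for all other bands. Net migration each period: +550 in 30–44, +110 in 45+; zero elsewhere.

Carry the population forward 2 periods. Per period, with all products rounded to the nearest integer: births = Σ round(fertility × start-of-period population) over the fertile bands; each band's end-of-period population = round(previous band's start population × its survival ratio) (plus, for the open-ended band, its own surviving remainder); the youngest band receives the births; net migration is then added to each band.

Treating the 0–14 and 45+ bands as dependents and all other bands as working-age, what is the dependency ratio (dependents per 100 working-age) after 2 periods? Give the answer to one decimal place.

164.4

Call the bands 1 to 4, youngest first.
After projecting period 1:
Births: 20400 × 0.528 = 10771, 18700 × 0.257 = 4806 → total 15577
Band 2: 13400 × 0.959 = 12851
Band 3: 20400 × 0.951 = 19400
Band 4: 18700 × 0.953 + 16600 × 0.54 = 17821 + 8964 = 26785
Net migration: Band 3 + 550 → 19950; Band 4 + 110 → 26895
End of period: [15577, 12851, 19950, 26895]
After projecting period 2:
Births: 12851 × 0.528 = 6785, 19950 × 0.257 = 5127 → total 11912
Band 2: 15577 × 0.959 = 14938
Band 3: 12851 × 0.951 = 12221
Band 4: 19950 × 0.953 + 26895 × 0.54 = 19012 + 14523 = 33535
Net migration: Band 3 + 550 → 12771; Band 4 + 110 → 33645
End of period: [11912, 14938, 12771, 33645]
Dependents (band 0–14 + band 45+) = 11912 + 33645 = 45557; working-age = 27709; ratio = 45557/27709 × 100 = 164.4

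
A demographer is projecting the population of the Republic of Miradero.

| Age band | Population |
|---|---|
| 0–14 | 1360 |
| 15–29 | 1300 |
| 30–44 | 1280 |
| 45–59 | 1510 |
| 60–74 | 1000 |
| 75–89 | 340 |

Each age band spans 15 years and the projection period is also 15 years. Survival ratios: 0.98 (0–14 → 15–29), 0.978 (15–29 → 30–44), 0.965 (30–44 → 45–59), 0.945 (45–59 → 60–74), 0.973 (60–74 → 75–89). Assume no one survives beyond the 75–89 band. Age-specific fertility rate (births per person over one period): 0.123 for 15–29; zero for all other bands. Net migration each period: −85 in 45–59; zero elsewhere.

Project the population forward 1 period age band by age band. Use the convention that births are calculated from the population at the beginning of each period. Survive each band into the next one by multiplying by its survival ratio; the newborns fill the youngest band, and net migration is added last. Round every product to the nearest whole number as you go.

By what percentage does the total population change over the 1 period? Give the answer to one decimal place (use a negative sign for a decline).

After projecting period 1:
Births: 1300 × 0.123 = 160
15–29: 1360 × 0.98 = 1333
30–44: 1300 × 0.978 = 1271
45–59: 1280 × 0.965 = 1235
60–74: 1510 × 0.945 = 1427
75–89: 1000 × 0.973 = 973
Net migration: 45–59 − 85 → 1150
Population now: 0–14=160, 15–29=1333, 30–44=1271, 45–59=1150, 60–74=1427, 75–89=973
Total: 6790 → 6314; change = -476; percentage change = -7.0%

-7.0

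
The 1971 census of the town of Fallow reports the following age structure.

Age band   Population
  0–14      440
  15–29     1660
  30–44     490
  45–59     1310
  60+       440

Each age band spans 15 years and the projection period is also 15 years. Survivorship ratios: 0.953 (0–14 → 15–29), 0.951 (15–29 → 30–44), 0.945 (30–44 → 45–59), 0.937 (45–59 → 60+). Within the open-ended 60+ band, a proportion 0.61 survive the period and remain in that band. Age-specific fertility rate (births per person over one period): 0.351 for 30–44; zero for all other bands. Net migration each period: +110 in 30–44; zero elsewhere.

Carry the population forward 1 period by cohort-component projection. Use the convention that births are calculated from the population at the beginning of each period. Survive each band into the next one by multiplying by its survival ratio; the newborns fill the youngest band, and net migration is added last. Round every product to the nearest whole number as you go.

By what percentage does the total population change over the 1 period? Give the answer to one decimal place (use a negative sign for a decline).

Period 1:
Births: 490 × 0.351 = 172
15–29: 440 × 0.953 = 419
30–44: 1660 × 0.951 = 1579
45–59: 490 × 0.945 = 463
60+: 1310 × 0.937 + 440 × 0.61 = 1227 + 268 = 1495
Net migration: 30–44 + 110 → 1689
Population now: 0–14=172, 15–29=419, 30–44=1689, 45–59=463, 60+=1495
Total: 4340 → 4238; change = -102; percentage change = -2.4%

-2.4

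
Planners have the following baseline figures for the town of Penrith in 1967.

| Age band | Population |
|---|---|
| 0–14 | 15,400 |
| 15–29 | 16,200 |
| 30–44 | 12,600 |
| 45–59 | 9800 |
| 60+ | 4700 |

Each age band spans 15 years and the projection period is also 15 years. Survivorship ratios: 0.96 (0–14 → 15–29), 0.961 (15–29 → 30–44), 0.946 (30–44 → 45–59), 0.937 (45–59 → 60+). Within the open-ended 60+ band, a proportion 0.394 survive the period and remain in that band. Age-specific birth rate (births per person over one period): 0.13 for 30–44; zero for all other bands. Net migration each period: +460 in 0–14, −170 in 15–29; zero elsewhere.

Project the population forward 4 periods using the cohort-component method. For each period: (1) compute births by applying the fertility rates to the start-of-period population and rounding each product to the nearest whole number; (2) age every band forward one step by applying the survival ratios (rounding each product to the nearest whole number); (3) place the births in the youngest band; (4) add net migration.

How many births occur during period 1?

(Groups numbered youngest = 1 to oldest = 5.)
Period 1.
Births: 12600 × 0.13 = 1638
Group 2: 15400 × 0.96 = 14784
Group 3: 16200 × 0.961 = 15568
Group 4: 12600 × 0.946 = 11920
Group 5: 9800 × 0.937 + 4700 × 0.394 = 9183 + 1852 = 11035
Net migration: Group 1 + 460 → 2098; Group 2 − 170 → 14614
Giving 2098 / 14614 / 15568 / 11920 / 11035.

1638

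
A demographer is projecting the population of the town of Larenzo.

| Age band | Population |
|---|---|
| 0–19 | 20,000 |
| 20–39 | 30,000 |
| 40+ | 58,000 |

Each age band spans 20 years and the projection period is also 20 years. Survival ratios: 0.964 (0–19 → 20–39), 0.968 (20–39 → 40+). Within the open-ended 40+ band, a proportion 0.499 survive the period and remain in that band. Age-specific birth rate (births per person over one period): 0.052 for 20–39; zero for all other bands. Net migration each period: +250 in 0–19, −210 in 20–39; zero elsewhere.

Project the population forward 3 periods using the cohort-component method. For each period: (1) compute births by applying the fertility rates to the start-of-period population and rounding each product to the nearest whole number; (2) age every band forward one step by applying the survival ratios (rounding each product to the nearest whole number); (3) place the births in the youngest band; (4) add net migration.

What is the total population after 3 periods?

26452

Call the bands 1 to 3, youngest first.
[period 1]
Births: 30000 * 0.052 = 1560
Band 2: 20000 * 0.964 = 19280
Band 3: 30000 * 0.968 + 58000 * 0.499 = 29040 + 28942 = 57982
Net migration: Band 1 + 250 → 1810; Band 2 − 210 → 19070
→ [1810, 19070, 57982]
[period 2]
Births: 19070 * 0.052 = 992
Band 2: 1810 * 0.964 = 1745
Band 3: 19070 * 0.968 + 57982 * 0.499 = 18460 + 28933 = 47393
Net migration: Band 1 + 250 → 1242; Band 2 − 210 → 1535
→ [1242, 1535, 47393]
[period 3]
Births: 1535 * 0.052 = 80
Band 2: 1242 * 0.964 = 1197
Band 3: 1535 * 0.968 + 47393 * 0.499 = 1486 + 23649 = 25135
Net migration: Band 1 + 250 → 330; Band 2 − 210 → 987
→ [330, 987, 25135]
Total after period 3: 330 + 987 + 25135 = 26452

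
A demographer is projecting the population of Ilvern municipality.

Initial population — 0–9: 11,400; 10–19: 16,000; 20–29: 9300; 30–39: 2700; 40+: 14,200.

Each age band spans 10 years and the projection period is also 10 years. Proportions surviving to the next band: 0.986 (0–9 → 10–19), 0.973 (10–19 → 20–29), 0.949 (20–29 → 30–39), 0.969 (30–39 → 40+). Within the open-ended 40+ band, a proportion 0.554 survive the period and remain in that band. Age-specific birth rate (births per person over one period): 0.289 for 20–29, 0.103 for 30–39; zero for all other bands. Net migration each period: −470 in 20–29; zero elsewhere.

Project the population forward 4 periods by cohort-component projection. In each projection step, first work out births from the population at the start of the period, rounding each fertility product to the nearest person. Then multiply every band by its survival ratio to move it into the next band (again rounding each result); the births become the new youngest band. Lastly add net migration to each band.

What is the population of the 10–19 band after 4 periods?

Period 1.
Births: 9300 × 0.289 = 2688  |  2700 × 0.103 = 278 — total 2966
10–19: 11400 × 0.986 = 11240
20–29: 16000 × 0.973 = 15568
30–39: 9300 × 0.949 = 8826
40+: 2700 × 0.969 + 14200 × 0.554 = 2616 + 7867 = 10483
Net migration: 20–29 − 470 → 15098
→ [2966, 11240, 15098, 8826, 10483]
Period 2.
Births: 15098 × 0.289 = 4363  |  8826 × 0.103 = 909 — total 5272
10–19: 2966 × 0.986 = 2924
20–29: 11240 × 0.973 = 10937
30–39: 15098 × 0.949 = 14328
40+: 8826 × 0.969 + 10483 × 0.554 = 8552 + 5808 = 14360
Net migration: 20–29 − 470 → 10467
→ [5272, 2924, 10467, 14328, 14360]
Period 3.
Births: 10467 × 0.289 = 3025  |  14328 × 0.103 = 1476 — total 4501
10–19: 5272 × 0.986 = 5198
20–29: 2924 × 0.973 = 2845
30–39: 10467 × 0.949 = 9933
40+: 14328 × 0.969 + 14360 × 0.554 = 13884 + 7955 = 21839
Net migration: 20–29 − 470 → 2375
→ [4501, 5198, 2375, 9933, 21839]
Period 4.
Births: 2375 × 0.289 = 686  |  9933 × 0.103 = 1023 — total 1709
10–19: 4501 × 0.986 = 4438
20–29: 5198 × 0.973 = 5058
30–39: 2375 × 0.949 = 2254
40+: 9933 × 0.969 + 21839 × 0.554 = 9625 + 12099 = 21724
Net migration: 20–29 − 470 → 4588
→ [1709, 4438, 4588, 2254, 21724]

4438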